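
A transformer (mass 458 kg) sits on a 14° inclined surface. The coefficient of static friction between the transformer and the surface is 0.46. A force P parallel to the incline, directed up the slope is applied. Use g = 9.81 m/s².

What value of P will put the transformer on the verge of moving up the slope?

P ≈ 3090 N

At impending motion up the slope, friction acts down-slope at its limit: f = μ_s N.
P is parallel to the surface, so N = m g cos θ = 4360 N.
Along the incline: P = m g sin θ + μ_s N = 1090 + 0.46×4360 = 3090 N.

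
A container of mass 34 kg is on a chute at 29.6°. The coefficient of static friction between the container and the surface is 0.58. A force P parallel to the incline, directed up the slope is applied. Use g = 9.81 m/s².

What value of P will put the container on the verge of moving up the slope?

At impending motion up the slope, friction acts down-slope at its limit: f = μ_s N.
P is parallel to the surface, so N = m g cos θ = 290 N.
Along the incline: P = m g sin θ + μ_s N = 165 + 0.58×290 = 333 N.

P ≈ 333 N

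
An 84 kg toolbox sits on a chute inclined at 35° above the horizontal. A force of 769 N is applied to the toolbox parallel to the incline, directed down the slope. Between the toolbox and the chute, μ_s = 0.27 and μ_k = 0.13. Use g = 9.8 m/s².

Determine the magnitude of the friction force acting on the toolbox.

f ≈ 87.7 N (up the incline)

The normal reaction is N = m g cos θ = 674.3 N.
For equilibrium along the incline the friction force must supply f = m g sin θ + P = 472.2 + 769 = 1241 N (positive meaning up-slope).
Static friction can supply at most μ_s N = 182.1 N.
|1241| exceeds 182.1 N, so the toolbox slips down-slope; friction is kinetic, f = μ_k N = 0.13×674.3 = 87.7 N.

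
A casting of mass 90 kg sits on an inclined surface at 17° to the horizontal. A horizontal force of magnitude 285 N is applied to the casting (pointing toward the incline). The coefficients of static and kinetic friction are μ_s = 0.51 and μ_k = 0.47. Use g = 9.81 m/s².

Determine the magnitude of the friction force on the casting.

f ≈ 14.4 N (down the incline)

The horizontal push has a component P sin θ into the surface, so N = m g cos θ + P sin θ = 844.3 + 83.33 = 927.6 N.
Along the incline, the net driving force (taking up-slope positive) is P cos θ − m g sin θ = 272.5 − 258.1 = 14.41 N, so equilibrium requires friction f = -14.41 N (down-slope).
The limit of static friction is μ_s N = 473.1 N.
Since 14.41 N is within the 473.1 N limit, the casting stays put and friction is exactly 14.4 N.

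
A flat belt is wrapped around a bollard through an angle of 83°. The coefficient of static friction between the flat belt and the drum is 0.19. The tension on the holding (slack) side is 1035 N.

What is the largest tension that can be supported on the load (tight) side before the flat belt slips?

At impending slip the capstan equation gives T₂/T₁ = e^{μβ} with β in radians.
β = 83° × π/180 = 1.449 rad.
e^{μβ} = e^{0.19×1.449} = 1.317.
T₂ = T₁ · e^{μβ} = 1035 × 1.317 = 1360 N.

T_max ≈ 1360 N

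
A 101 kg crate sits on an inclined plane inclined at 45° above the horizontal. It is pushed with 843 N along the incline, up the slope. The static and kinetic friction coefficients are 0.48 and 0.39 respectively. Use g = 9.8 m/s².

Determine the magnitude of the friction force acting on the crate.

The normal reaction is N = m g cos θ = 699.9 N.
Parallel to the incline, ΣF = 0 gives f = m g sin θ − P = 699.9 − 843 = -143.1 N (up-slope positive).
Maximum static friction available: μ_s N = 0.48 × 699.9 = 335.9 N.
Since |-143.1| ≤ 335.9 N, static friction is sufficient; f equals the required value, not μ_s N.

f ≈ 143 N (down the incline)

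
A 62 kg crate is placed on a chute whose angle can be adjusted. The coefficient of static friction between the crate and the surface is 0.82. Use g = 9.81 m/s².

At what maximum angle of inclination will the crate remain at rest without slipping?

At the slip threshold, m g sin θ = μ_s · m g cos θ, so tan θ = μ_s.
θ_max = arctan(0.82) = 39.4°.

θ_max ≈ 39.4°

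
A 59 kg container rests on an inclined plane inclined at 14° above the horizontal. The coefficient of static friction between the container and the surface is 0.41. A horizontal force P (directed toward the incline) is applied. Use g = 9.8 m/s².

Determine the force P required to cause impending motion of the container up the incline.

At impending motion up the slope, friction acts down-slope at its limit: f = μ_s N.
Perpendicular to the incline: N = m g cos θ + P sin θ.
Along the incline: P cos θ = m g sin θ + μ_s N = m g sin θ + μ_s (m g cos θ + P sin θ).
Solving, P (cos θ − μ_s sin θ) = m g (sin θ + μ_s cos θ), so P = 59×9.8×(sin 14° + 0.41 cos 14°)/(cos 14° − 0.41 sin 14°) = 578×0.6397/0.8711 = 425 N.

P ≈ 425 N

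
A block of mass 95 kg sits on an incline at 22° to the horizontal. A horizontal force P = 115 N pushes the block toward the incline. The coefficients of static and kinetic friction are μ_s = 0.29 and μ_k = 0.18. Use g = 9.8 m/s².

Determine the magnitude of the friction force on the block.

The horizontal push has a component P sin θ into the surface, so N = m g cos θ + P sin θ = 863.2 + 43.08 = 906.3 N.
Along the incline, the net driving force (taking up-slope positive) is P cos θ − m g sin θ = 106.6 − 348.8 = -242.1 N, so equilibrium requires friction f = 242.1 N (up-slope).
The limit of static friction is μ_s N = 262.8 N.
|f_req| = 242.1 ≤ 262.8 N → the block is in equilibrium; friction equals the required value.

f ≈ 242 N (up the incline)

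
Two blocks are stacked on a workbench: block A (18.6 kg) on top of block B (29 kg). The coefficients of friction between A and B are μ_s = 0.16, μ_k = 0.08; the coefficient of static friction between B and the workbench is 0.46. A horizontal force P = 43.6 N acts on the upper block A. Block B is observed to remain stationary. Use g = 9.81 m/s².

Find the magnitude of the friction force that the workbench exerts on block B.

The normal force B exerts on A is simply A's weight, N₁ = 182.5 N.
So the A–B interface can sustain at most μ_s N₁ = 29.19 N of static friction.
Since P = 43.6 N > 29.19 N, A slides on B; the A–B friction is kinetic: f₁ = μ_k N₁ = 0.08×182.5 = 14.6 N.
B experiences an equal 14.6 N forward from A (third law). B is in equilibrium, so the floor supplies f₂ = 14.6 N of static friction (limit μ_s(m_A+m_B)g = 214.8 N, not exceeded).

f ≈ 14.6 N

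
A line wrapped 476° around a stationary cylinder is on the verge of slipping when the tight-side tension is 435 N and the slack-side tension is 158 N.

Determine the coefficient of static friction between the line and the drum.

T₂/T₁ = e^{μβ} → μ = ln(T₂/T₁)/β.
β = 476° = 8.308 rad.
μ = ln(435/158)/8.308 = ln(2.753)/8.308 = 0.122.

μ ≈ 0.122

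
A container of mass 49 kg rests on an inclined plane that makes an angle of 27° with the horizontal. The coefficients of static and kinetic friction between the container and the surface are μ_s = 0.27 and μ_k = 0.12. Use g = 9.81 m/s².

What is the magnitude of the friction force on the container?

f ≈ 51.4 N (up the incline)

The normal reaction is N = m g cos θ = 428.3 N.
Along the slope the weight component is m g sin θ = 218.2 N; friction must supply exactly this, acting up-slope.
Maximum static friction available: μ_s N = 0.27 × 428.3 = 115.6 N.
|218.2| exceeds 115.6 N, so the container slips down-slope; friction is kinetic, f = μ_k N = 0.12×428.3 = 51.4 N.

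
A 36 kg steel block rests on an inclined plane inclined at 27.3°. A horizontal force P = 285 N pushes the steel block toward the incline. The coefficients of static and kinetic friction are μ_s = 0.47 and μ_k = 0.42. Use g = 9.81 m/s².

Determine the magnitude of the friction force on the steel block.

The horizontal push has a component P sin θ into the surface, so N = m g cos θ + P sin θ = 313.8 + 130.7 = 444.5 N.
Along the incline, the net driving force (taking up-slope positive) is P cos θ − m g sin θ = 253.3 − 162 = 91.28 N, so equilibrium requires friction f = -91.28 N (down-slope).
Maximum static friction: μ_s N = 0.47 × 444.5 = 208.9 N.
Since 91.28 N is within the 208.9 N limit, the steel block stays put and friction is exactly 91.3 N.

f ≈ 91.3 N (down the incline)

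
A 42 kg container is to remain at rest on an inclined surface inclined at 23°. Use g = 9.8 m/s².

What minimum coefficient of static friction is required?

At the slip threshold m g sin θ = μ_s m g cos θ, so μ_s,min = tan θ.
μ_s,min = tan 23° = 0.424.

μ_s,min ≈ 0.424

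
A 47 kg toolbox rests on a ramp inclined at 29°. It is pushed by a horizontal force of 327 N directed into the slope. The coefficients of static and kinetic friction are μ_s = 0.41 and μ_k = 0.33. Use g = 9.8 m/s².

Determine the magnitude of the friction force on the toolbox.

f ≈ 62.7 N (down the incline)

Resolve perpendicular to the incline: N = m g cos θ + P sin θ = 47×9.8×cos 29° + 327×sin 29° = 561.4 N.
Along the incline, the net driving force (taking up-slope positive) is P cos θ − m g sin θ = 286 − 223.3 = 62.7 N, so equilibrium requires friction f = -62.7 N (down-slope).
Maximum static friction: μ_s N = 0.41 × 561.4 = 230.2 N.
Since 62.7 N is within the 230.2 N limit, the toolbox stays put and friction is exactly 62.7 N.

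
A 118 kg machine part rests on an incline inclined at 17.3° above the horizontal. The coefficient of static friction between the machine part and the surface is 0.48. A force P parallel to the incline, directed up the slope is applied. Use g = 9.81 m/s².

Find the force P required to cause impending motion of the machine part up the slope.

P ≈ 875 N

At impending motion up the slope, friction acts down-slope at its limit: f = μ_s N.
P is parallel to the surface, so N = m g cos θ = 1110 N.
Along the incline: P = m g sin θ + μ_s N = 344 + 0.48×1110 = 875 N.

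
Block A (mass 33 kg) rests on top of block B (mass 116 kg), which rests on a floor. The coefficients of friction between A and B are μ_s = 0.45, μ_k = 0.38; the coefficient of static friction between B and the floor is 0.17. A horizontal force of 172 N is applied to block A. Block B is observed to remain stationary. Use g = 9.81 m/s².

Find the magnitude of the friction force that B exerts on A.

Normal force at the A–B interface: N₁ = m_A g = 323.7 N.
Maximum static friction on A from B: μ_s N₁ = 0.45×323.7 = 145.7 N.
P = 172 N exceeds that limit, so A slips over B and the interface friction becomes kinetic: f₁ = μ_k N₁ = 0.38×323.7 = 123 N.
By Newton's third law B feels 123 N forward from A. With B stationary, the floor's static friction on B balances it: f₂ = 123 N (well within μ_s(m_A+m_B)g = 248.5 N).

f ≈ 123 N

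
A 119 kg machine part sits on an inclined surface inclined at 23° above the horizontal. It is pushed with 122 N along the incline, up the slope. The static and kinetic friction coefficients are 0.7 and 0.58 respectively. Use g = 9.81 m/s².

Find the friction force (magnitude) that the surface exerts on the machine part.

Normal force: N = m g cos θ = 119 × 9.81 × cos 23° = 1075 N.
Parallel to the incline, ΣF = 0 gives f = m g sin θ − P = 456.1 − 122 = 334.1 N (up-slope positive).
The static-friction ceiling is μ_s N = 0.7 × 1075 = 752.2 N.
Since |334.1| ≤ 752.2 N, the machine part remains in static equilibrium and friction takes exactly the required value.

f ≈ 334 N (up the incline)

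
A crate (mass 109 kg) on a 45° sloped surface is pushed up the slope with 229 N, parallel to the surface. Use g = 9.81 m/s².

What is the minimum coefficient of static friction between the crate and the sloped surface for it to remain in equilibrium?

N = m g cos θ = 756.1 N.
Friction must make up the shortfall along the incline: f = m g sin θ − P = 756.1 − 229 = 527.1 N.
At the threshold f = μ_s N, so μ_s,min = 527.1/756.1 = 0.697.

μ_s,min ≈ 0.697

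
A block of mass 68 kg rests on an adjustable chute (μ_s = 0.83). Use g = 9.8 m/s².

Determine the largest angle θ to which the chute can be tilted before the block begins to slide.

At the slip threshold, m g sin θ = μ_s · m g cos θ, so tan θ = μ_s.
θ_max = arctan(0.83) = 39.7°.

θ_max ≈ 39.7°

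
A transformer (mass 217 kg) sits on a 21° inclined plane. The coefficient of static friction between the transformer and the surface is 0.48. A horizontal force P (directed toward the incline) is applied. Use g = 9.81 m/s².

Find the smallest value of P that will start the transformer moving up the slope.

P ≈ 2250 N

At impending motion up the slope, friction acts down-slope at its limit: f = μ_s N.
Perpendicular to the incline: N = m g cos θ + P sin θ.
Along the incline: P cos θ = m g sin θ + μ_s N = m g sin θ + μ_s (m g cos θ + P sin θ).
Solving, P (cos θ − μ_s sin θ) = m g (sin θ + μ_s cos θ), so P = 217×9.81×(sin 21° + 0.48 cos 21°)/(cos 21° − 0.48 sin 21°) = 2130×0.8065/0.7616 = 2250 N.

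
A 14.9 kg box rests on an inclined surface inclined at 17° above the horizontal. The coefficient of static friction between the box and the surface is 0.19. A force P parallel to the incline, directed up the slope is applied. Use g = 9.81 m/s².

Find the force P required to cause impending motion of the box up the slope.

At impending motion up the slope, friction acts down-slope at its limit: f = μ_s N.
P is parallel to the surface, so N = m g cos θ = 140 N.
Along the incline: P = m g sin θ + μ_s N = 42.7 + 0.19×140 = 69.3 N.

P ≈ 69.3 N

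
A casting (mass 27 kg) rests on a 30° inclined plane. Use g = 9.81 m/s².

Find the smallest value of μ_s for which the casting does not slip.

μ_s,min ≈ 0.577

At the slip threshold m g sin θ = μ_s m g cos θ, so μ_s,min = tan θ.
μ_s,min = tan 30° = 0.577.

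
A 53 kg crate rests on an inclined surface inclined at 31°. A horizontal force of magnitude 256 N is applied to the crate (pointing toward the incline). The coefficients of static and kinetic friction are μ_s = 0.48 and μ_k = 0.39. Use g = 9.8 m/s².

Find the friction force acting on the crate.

f ≈ 48.1 N (up the incline)

Resolve perpendicular to the incline: N = m g cos θ + P sin θ = 53×9.8×cos 31° + 256×sin 31° = 577.1 N.
Along the incline, the net driving force (taking up-slope positive) is P cos θ − m g sin θ = 219.4 − 267.5 = -48.08 N, so equilibrium requires friction f = 48.08 N (up-slope).
The limit of static friction is μ_s N = 277 N.
Since 48.08 N is within the 277 N limit, the crate stays put and friction is exactly 48.1 N.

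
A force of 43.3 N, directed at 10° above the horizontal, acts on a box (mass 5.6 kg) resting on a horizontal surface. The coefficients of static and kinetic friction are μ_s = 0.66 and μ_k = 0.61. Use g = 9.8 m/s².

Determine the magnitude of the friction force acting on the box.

The vertical component of P reduces the normal force: N = m g − P sin α = 54.88 − 7.519 = 47.36 N.
The horizontal driving force is P cos α = 42.64 N, so equilibrium needs friction f = 42.64 N.
μ_s N = 0.66 × 47.36 = 31.26 N.
The required friction exceeds μ_s N, so the box moves and f = μ_k N = 28.9 N.

f ≈ 28.9 N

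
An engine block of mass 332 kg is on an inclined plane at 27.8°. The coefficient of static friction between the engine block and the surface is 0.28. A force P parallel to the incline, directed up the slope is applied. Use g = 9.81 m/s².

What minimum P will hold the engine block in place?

The engine block tends to slide down (tan θ > μ_s), so at the point of impending slip friction acts up-slope at its limit: f = μ_s N.
P is parallel to the surface, so N = m g cos θ = 2880 N.
Along the incline: P + μ_s N = m g sin θ, so P = 1520 − 0.28×2880 = 712 N.

P_min ≈ 712 N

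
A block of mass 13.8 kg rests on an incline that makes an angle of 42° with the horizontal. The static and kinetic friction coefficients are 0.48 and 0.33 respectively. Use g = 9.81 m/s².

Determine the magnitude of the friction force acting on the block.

Normal force: N = m g cos θ = 13.8 × 9.81 × cos 42° = 100.6 N.
For equilibrium along the incline, friction must balance the weight component: f = m g sin θ = 90.59 N up the slope.
Static friction can supply at most μ_s N = 48.29 N.
Since |90.59| > 48.29 N, static friction cannot hold it; the block slides down the incline and kinetic friction applies: f = μ_k N = 0.33 × 100.6 = 33.2 N.

f ≈ 33.2 N (up the incline)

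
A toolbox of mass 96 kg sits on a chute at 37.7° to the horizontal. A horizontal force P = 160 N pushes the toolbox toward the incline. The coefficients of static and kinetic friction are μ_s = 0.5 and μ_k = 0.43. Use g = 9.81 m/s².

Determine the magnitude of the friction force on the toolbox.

f ≈ 362 N (up the incline)

Normal direction: N = m g cos θ + P sin θ = 843 N.
Along the incline, the net driving force (taking up-slope positive) is P cos θ − m g sin θ = 126.6 − 575.9 = -449.3 N, so equilibrium requires friction f = 449.3 N (up-slope).
Maximum static friction: μ_s N = 0.5 × 843 = 421.5 N.
The required 449.3 N exceeds the static limit, so the toolbox slides down-slope and f = μ_k N = 0.43×843 = 362 N.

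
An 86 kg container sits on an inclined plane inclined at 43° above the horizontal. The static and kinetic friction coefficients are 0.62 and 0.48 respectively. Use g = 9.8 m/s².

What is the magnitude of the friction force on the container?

The normal reaction is N = m g cos θ = 616.4 N.
Along the slope the weight component is m g sin θ = 574.8 N; friction must supply exactly this, acting up-slope.
The static-friction ceiling is μ_s N = 0.62 × 616.4 = 382.2 N.
|574.8| exceeds 382.2 N, so the container slips down-slope; friction is kinetic, f = μ_k N = 0.48×616.4 = 296 N.

f ≈ 296 N (up the incline)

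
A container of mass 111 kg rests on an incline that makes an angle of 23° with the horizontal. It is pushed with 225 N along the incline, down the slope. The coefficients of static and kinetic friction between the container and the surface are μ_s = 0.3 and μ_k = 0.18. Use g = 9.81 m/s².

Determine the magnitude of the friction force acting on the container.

Perpendicular to the surface, N = m g cos θ = 111·9.81·cos 23° = 1002 N.
For equilibrium along the incline the friction force must supply f = m g sin θ + P = 425.5 + 225 = 650.5 N (positive meaning up-slope).
Static friction can supply at most μ_s N = 300.7 N.
Since |650.5| > 300.7 N, static friction cannot hold it; the container slides down the incline and kinetic friction applies: f = μ_k N = 0.18 × 1002 = 180 N.

f ≈ 180 N (up the incline)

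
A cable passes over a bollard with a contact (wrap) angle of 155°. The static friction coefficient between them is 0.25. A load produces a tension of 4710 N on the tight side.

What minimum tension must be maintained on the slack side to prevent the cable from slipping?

T_min ≈ 2390 N

Capstan equation at impending slip: T_tight/T_slack = e^{μβ}.
β = 155° = 2.705 rad; e^{μβ} = e^{0.25×2.705} = 1.967.
T_slack = T_tight / e^{μβ} = 4710 / 1.967 = 2390 N.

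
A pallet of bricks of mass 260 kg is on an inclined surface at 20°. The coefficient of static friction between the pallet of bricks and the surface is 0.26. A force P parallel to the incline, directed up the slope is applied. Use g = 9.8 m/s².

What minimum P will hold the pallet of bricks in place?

P_min ≈ 249 N

The pallet of bricks tends to slide down (tan θ > μ_s), so at the point of impending slip friction acts up-slope at its limit: f = μ_s N.
P is parallel to the surface, so N = m g cos θ = 2390 N.
Along the incline: P + μ_s N = m g sin θ, so P = 871 − 0.26×2390 = 249 N.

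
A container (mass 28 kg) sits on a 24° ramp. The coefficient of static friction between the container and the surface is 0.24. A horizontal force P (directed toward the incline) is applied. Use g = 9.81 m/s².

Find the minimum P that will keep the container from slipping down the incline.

The container tends to slide down (tan θ > μ_s), so at the point of impending slip friction acts up-slope at its limit: f = μ_s N.
Perpendicular to the incline: N = m g cos θ + P sin θ.
Along the incline: P cos θ + μ_s N = m g sin θ, i.e. P cos θ + μ_s (m g cos θ + P sin θ) = m g sin θ.
Solving, P (cos θ + μ_s sin θ) = m g (sin θ − μ_s cos θ), so P = 275×0.1875/1.011 = 50.9 N.

P_min ≈ 50.9 N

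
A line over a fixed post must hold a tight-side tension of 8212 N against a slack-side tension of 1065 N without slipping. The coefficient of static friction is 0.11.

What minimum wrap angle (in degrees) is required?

β_min ≈ 1060°

T₂/T₁ = e^{μβ} → β = ln(T₂/T₁)/μ.
β = ln(8212/1065)/0.11 = 2.043/0.11 = 18.57 rad.
In degrees: β = 18.57 × 180/π = 1060°.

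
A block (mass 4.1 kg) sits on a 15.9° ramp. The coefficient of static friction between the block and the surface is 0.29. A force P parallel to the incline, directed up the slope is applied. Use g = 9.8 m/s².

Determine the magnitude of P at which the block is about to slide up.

P ≈ 22.2 N

At impending motion up the slope, friction acts down-slope at its limit: f = μ_s N.
P is parallel to the surface, so N = m g cos θ = 38.6 N.
Along the incline: P = m g sin θ + μ_s N = 11 + 0.29×38.6 = 22.2 N.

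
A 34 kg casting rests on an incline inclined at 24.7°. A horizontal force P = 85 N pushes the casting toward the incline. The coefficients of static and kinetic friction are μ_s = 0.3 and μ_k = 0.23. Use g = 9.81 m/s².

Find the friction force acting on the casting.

Resolve perpendicular to the incline: N = m g cos θ + P sin θ = 34×9.81×cos 24.7° + 85×sin 24.7° = 338.5 N.
Parallel to the incline: P cos θ − m g sin θ = 77.22 − 139.4 = -62.15 N; the friction needed to balance this is 62.15 N acting up the slope.
Maximum static friction: μ_s N = 0.3 × 338.5 = 101.6 N.
|f_req| = 62.15 ≤ 101.6 N → the casting is in equilibrium; friction equals the required value.

f ≈ 62.2 N (up the incline)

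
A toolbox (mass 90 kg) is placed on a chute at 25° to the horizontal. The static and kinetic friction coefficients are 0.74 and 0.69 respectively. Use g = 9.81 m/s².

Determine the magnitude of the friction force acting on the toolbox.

The normal reaction is N = m g cos θ = 800.2 N.
For equilibrium along the incline, friction must balance the weight component: f = m g sin θ = 373.1 N up the slope.
Maximum static friction available: μ_s N = 0.74 × 800.2 = 592.1 N.
Since |373.1| ≤ 592.1 N, the toolbox remains in static equilibrium and friction takes exactly the required value.

f ≈ 373 N (up the incline)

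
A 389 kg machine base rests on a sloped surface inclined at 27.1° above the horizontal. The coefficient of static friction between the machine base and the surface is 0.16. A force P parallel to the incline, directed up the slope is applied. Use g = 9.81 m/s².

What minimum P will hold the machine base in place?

The machine base tends to slide down (tan θ > μ_s), so at the point of impending slip friction acts up-slope at its limit: f = μ_s N.
P is parallel to the surface, so N = m g cos θ = 3400 N.
Along the incline: P + μ_s N = m g sin θ, so P = 1740 − 0.16×3400 = 1190 N.

P_min ≈ 1190 N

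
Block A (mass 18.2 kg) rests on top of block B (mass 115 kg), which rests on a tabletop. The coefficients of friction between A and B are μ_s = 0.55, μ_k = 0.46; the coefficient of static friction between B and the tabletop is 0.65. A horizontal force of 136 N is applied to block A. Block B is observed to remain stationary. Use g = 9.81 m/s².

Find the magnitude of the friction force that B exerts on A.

The normal force B exerts on A is simply A's weight, N₁ = 178.5 N.
Maximum static friction on A from B: μ_s N₁ = 0.55×178.5 = 98.2 N.
Since P = 136 N > 98.2 N, A slides on B; the A–B friction is kinetic: f₁ = μ_k N₁ = 0.46×178.5 = 82.1 N.
By Newton's third law B feels 82.1 N forward from A. With B stationary, the floor's static friction on B balances it: f₂ = 82.1 N (well within μ_s(m_A+m_B)g = 849.3 N).

f ≈ 82.1 N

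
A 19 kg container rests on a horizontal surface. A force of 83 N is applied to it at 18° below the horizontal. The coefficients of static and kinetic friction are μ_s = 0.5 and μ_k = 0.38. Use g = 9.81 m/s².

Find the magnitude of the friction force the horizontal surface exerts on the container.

f ≈ 78.9 N

The vertical component of P adds to the normal force: N = m g + P sin α = 186.4 + 25.65 = 212 N.
For equilibrium, f = P cos α = 83×cos 18° = 78.94 N.
The static-friction limit is μ_s N = 106 N.
Since 78.94 N does not exceed the limit, the container stays at rest and f = 78.9 N.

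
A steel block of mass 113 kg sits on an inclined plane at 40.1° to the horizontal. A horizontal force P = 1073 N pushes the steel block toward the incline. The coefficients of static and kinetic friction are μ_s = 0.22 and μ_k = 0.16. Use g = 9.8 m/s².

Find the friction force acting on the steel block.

The horizontal push has a component P sin θ into the surface, so N = m g cos θ + P sin θ = 847.1 + 691.1 = 1538 N.
Parallel to the incline: P cos θ − m g sin θ = 820.8 − 713.3 = 107.5 N; the friction needed to balance this is 107.5 N acting down the slope.
Maximum static friction: μ_s N = 0.22 × 1538 = 338.4 N.
|f_req| = 107.5 ≤ 338.4 N → the steel block is in equilibrium; friction equals the required value.

f ≈ 107 N (down the incline)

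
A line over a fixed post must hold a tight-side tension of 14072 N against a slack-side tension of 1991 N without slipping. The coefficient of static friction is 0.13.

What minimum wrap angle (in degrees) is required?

T₂/T₁ = e^{μβ} → β = ln(T₂/T₁)/μ.
β = ln(14072/1991)/0.13 = 1.956/0.13 = 15.04 rad.
In degrees: β = 15.04 × 180/π = 862°.

β_min ≈ 862°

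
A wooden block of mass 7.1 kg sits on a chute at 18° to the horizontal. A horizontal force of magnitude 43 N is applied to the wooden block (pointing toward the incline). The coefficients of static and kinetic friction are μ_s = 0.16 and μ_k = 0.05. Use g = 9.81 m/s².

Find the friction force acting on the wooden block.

f ≈ 3.98 N (down the incline)

The horizontal push has a component P sin θ into the surface, so N = m g cos θ + P sin θ = 66.24 + 13.29 = 79.53 N.
Along the incline, the net driving force (taking up-slope positive) is P cos θ − m g sin θ = 40.9 − 21.52 = 19.37 N, so equilibrium requires friction f = -19.37 N (down-slope).
The limit of static friction is μ_s N = 12.72 N.
The required 19.37 N exceeds the static limit, so the wooden block slides up-slope and f = μ_k N = 0.05×79.53 = 3.98 N.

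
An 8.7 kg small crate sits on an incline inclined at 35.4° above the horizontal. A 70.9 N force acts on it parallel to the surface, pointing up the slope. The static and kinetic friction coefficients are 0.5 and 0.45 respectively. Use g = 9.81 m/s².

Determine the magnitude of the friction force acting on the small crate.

f ≈ 21.5 N (down the incline)

Perpendicular to the surface, N = m g cos θ = 8.7·9.81·cos 35.4° = 69.57 N.
The friction needed for equilibrium is m g sin θ − P = 49.44 − 70.9 = -21.46 N, measured positive up-slope.
Maximum static friction available: μ_s N = 0.5 × 69.57 = 34.78 N.
Since |-21.46| ≤ 34.78 N, no slip — friction simply equals what equilibrium demands.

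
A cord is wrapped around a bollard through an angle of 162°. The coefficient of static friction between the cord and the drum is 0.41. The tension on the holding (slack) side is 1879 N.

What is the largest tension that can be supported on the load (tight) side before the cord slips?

At impending slip the capstan equation gives T₂/T₁ = e^{μβ} with β in radians.
β = 162° × π/180 = 2.827 rad.
e^{μβ} = e^{0.41×2.827} = 3.188.
T₂ = T₁ · e^{μβ} = 1879 × 3.188 = 5990 N.

T_max ≈ 5990 N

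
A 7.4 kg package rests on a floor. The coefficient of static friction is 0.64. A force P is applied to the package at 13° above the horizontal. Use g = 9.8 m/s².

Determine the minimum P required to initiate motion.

P ≈ 41.5 N

N = m g − P sin α (the pull lifts the package).
At impending slip, P cos α = μ_s N = μ_s (m g − P sin α).
Solving: P (cos α + μ_s sin α) = μ_s m g → P = 0.64×72.5/(cos 13° + 0.64 sin 13°) = 46.4/1.118 = 41.5 N.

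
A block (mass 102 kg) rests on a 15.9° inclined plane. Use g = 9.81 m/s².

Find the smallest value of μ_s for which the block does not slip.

μ_s,min ≈ 0.285

At the slip threshold m g sin θ = μ_s m g cos θ, so μ_s,min = tan θ.
μ_s,min = tan 15.9° = 0.285.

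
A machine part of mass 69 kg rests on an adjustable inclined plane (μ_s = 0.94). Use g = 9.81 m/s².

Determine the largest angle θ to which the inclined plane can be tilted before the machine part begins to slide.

θ_max ≈ 43.2°

At the slip threshold, m g sin θ = μ_s · m g cos θ, so tan θ = μ_s.
θ_max = arctan(0.94) = 43.2°.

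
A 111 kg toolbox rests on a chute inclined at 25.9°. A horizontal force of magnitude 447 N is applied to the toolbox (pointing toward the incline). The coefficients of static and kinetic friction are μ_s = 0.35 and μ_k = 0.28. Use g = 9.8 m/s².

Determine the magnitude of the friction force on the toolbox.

f ≈ 73.1 N (up the incline)

Resolve perpendicular to the incline: N = m g cos θ + P sin θ = 111×9.8×cos 25.9° + 447×sin 25.9° = 1174 N.
Parallel to the incline: P cos θ − m g sin θ = 402.1 − 475.2 = -73.05 N; the friction needed to balance this is 73.05 N acting up the slope.
Maximum static friction: μ_s N = 0.35 × 1174 = 410.8 N.
Since 73.05 N is within the 410.8 N limit, the toolbox stays put and friction is exactly 73.1 N.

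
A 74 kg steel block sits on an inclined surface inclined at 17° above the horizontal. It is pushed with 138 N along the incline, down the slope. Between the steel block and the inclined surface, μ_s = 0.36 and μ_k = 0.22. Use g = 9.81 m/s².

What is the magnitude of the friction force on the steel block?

Normal force: N = m g cos θ = 74 × 9.81 × cos 17° = 694.2 N.
For equilibrium along the incline the friction force must supply f = m g sin θ + P = 212.2 + 138 = 350.2 N (positive meaning up-slope).
Maximum static friction available: μ_s N = 0.36 × 694.2 = 249.9 N.
|350.2| exceeds 249.9 N, so the steel block slips down-slope; friction is kinetic, f = μ_k N = 0.22×694.2 = 153 N.

f ≈ 153 N (up the incline)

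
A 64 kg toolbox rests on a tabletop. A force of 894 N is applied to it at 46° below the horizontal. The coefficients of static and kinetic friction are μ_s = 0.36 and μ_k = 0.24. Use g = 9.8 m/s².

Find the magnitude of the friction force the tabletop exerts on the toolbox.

The vertical component of P adds to the normal force: N = m g + P sin α = 627.2 + 643.1 = 1270 N.
Horizontally, friction must balance P cos α = 621 N.
The static-friction limit is μ_s N = 457.3 N.
The required friction exceeds μ_s N, so the toolbox moves and f = μ_k N = 305 N.

f ≈ 305 N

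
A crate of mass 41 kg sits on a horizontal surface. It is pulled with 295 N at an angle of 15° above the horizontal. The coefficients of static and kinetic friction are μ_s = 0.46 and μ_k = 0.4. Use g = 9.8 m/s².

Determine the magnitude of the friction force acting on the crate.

f ≈ 130 N

Vertical equilibrium gives N = m g − P sin α = 325.4 N.
Horizontally, friction must balance P cos α = 284.9 N.
μ_s N = 0.46 × 325.4 = 149.7 N.
The required friction exceeds μ_s N, so the crate moves and f = μ_k N = 130 N.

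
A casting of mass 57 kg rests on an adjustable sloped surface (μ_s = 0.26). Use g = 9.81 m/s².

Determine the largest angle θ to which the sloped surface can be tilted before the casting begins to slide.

At the slip threshold, m g sin θ = μ_s · m g cos θ, so tan θ = μ_s.
θ_max = arctan(0.26) = 14.6°.

θ_max ≈ 14.6°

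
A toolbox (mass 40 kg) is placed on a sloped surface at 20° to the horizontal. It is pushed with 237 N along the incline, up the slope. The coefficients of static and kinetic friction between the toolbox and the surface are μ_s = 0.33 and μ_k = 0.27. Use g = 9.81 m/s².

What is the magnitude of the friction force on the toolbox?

f ≈ 103 N (down the incline)

Perpendicular to the surface, N = m g cos θ = 40·9.81·cos 20° = 368.7 N.
For equilibrium along the incline the friction force must supply f = m g sin θ − P = 134.2 − 237 = -102.8 N (positive meaning up-slope).
Maximum static friction available: μ_s N = 0.33 × 368.7 = 121.7 N.
Since |-102.8| ≤ 121.7 N, static friction is sufficient; f equals the required value, not μ_s N.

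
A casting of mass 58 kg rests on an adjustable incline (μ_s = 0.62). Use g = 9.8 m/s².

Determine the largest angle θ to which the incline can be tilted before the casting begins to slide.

At the slip threshold, m g sin θ = μ_s · m g cos θ, so tan θ = μ_s.
θ_max = arctan(0.62) = 31.8°.

θ_max ≈ 31.8°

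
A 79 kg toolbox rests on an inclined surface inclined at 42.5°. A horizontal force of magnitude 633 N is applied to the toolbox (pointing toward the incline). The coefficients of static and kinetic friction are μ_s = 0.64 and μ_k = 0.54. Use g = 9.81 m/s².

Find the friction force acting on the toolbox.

f ≈ 56.9 N (up the incline)

The horizontal push has a component P sin θ into the surface, so N = m g cos θ + P sin θ = 571.4 + 427.6 = 999 N.
Parallel to the incline: P cos θ − m g sin θ = 466.7 − 523.6 = -56.88 N; the friction needed to balance this is 56.88 N acting up the slope.
The limit of static friction is μ_s N = 639.4 N.
|f_req| = 56.88 ≤ 639.4 N → the toolbox is in equilibrium; friction equals the required value.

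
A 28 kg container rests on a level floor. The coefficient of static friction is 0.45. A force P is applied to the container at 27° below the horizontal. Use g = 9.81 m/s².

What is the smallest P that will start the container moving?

P ≈ 180 N

N = m g + P sin α (the push presses the container into the level floor).
At impending slip, P cos α = μ_s N = μ_s (m g + P sin α).
Solving: P (cos α − μ_s sin α) = μ_s m g → P = 0.45×275/(cos 27° − 0.45 sin 27°) = 124/0.6867 = 180 N.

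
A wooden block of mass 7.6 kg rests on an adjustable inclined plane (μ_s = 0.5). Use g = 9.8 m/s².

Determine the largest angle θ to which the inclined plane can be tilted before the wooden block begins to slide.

At the slip threshold, m g sin θ = μ_s · m g cos θ, so tan θ = μ_s.
θ_max = arctan(0.5) = 26.6°.

θ_max ≈ 26.6°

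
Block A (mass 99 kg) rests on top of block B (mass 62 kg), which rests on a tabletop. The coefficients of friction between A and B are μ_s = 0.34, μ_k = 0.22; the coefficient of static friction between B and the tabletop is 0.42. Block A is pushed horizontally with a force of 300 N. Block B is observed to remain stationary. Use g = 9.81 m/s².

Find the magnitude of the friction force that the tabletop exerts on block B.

Normal force at the A–B interface: N₁ = m_A g = 971.2 N.
Maximum static friction on A from B: μ_s N₁ = 0.34×971.2 = 330.2 N.
P = 300 N is within that limit, so A and B move together (both at rest); the A–B friction is simply f₁ = P = 300 N.
By Newton's third law B feels 300 N forward from A. With B stationary, the floor's static friction on B balances it: f₂ = 300 N (well within μ_s(m_A+m_B)g = 663.4 N).

f ≈ 300 N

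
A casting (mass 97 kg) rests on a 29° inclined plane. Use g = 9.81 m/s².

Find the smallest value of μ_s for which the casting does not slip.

At the slip threshold m g sin θ = μ_s m g cos θ, so μ_s,min = tan θ.
μ_s,min = tan 29° = 0.554.

μ_s,min ≈ 0.554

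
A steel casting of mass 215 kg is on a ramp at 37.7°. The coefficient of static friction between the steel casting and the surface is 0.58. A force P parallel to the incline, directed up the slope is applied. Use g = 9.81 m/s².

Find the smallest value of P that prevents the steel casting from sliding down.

The steel casting tends to slide down (tan θ > μ_s), so at the point of impending slip friction acts up-slope at its limit: f = μ_s N.
P is parallel to the surface, so N = m g cos θ = 1670 N.
Along the incline: P + μ_s N = m g sin θ, so P = 1290 − 0.58×1670 = 322 N.

P_min ≈ 322 N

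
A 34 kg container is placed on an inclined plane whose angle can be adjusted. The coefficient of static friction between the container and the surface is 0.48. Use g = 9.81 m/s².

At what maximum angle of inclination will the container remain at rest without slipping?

θ_max ≈ 25.6°

At the slip threshold, m g sin θ = μ_s · m g cos θ, so tan θ = μ_s.
θ_max = arctan(0.48) = 25.6°.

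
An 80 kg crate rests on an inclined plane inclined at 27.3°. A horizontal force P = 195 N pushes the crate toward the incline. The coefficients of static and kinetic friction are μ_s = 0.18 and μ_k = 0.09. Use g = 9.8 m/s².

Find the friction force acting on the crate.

f ≈ 70.8 N (up the incline)

Resolve perpendicular to the incline: N = m g cos θ + P sin θ = 80×9.8×cos 27.3° + 195×sin 27.3° = 786.1 N.
Along the incline, the net driving force (taking up-slope positive) is P cos θ − m g sin θ = 173.3 − 359.6 = -186.3 N, so equilibrium requires friction f = 186.3 N (up-slope).
The limit of static friction is μ_s N = 141.5 N.
|f_req| = 186.3 > 141.5 N → the crate slides down the incline; f = μ_k N = 0.09 × 786.1 = 70.8 N.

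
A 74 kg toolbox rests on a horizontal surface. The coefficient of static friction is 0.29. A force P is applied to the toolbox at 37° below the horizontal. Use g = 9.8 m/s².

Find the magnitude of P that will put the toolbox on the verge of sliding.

N = m g + P sin α (the push presses the toolbox into the horizontal surface).
At impending slip, P cos α = μ_s N = μ_s (m g + P sin α).
Solving: P (cos α − μ_s sin α) = μ_s m g → P = 0.29×725/(cos 37° − 0.29 sin 37°) = 210/0.6241 = 337 N.

P ≈ 337 N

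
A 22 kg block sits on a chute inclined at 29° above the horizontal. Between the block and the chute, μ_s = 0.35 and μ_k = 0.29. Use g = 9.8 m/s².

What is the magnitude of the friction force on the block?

f ≈ 54.7 N (up the incline)

The normal reaction is N = m g cos θ = 188.6 N.
Along the slope the weight component is m g sin θ = 104.5 N; friction must supply exactly this, acting up-slope.
Static friction can supply at most μ_s N = 66 N.
Since |104.5| > 66 N, static friction cannot hold it; the block slides down the incline and kinetic friction applies: f = μ_k N = 0.29 × 188.6 = 54.7 N.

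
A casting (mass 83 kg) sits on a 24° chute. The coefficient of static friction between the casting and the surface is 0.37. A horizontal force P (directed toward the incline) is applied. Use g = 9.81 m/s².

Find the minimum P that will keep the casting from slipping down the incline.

The casting tends to slide down (tan θ > μ_s), so at the point of impending slip friction acts up-slope at its limit: f = μ_s N.
Perpendicular to the incline: N = m g cos θ + P sin θ.
Along the incline: P cos θ + μ_s N = m g sin θ, i.e. P cos θ + μ_s (m g cos θ + P sin θ) = m g sin θ.
Solving, P (cos θ + μ_s sin θ) = m g (sin θ − μ_s cos θ), so P = 814×0.06872/1.064 = 52.6 N.

P_min ≈ 52.6 N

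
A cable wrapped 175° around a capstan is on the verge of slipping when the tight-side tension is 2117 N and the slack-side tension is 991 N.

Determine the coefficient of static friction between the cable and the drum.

T₂/T₁ = e^{μβ} → μ = ln(T₂/T₁)/β.
β = 175° = 3.054 rad.
μ = ln(2117/991)/3.054 = ln(2.136)/3.054 = 0.249.

μ ≈ 0.249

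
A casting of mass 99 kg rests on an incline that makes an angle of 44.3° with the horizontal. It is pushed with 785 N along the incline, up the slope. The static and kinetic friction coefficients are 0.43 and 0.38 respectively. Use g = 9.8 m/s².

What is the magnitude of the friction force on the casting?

Perpendicular to the surface, N = m g cos θ = 99·9.8·cos 44.3° = 694.4 N.
For equilibrium along the incline the friction force must supply f = m g sin θ − P = 677.6 − 785 = -107.4 N (positive meaning up-slope).
Maximum static friction available: μ_s N = 0.43 × 694.4 = 298.6 N.
Since |-107.4| ≤ 298.6 N, no slip — friction simply equals what equilibrium demands.

f ≈ 107 N (down the incline)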